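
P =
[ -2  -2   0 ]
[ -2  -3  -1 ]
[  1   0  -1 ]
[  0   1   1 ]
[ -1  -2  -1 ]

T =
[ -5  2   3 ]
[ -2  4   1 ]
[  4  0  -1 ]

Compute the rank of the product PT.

2

First compute PT:
[[ 14, -12,  -8],
 [ 12, -16,  -8],
 [ -9,   2,   4],
 [  2,   4,   0],
 [  5, -10,  -4]]
Now row reduce the product.
R2 ← R2 − (6/7)·R1: [0, -40/7, -8/7]
R3 ← R3 + (9/14)·R1: [0, -40/7, -8/7]
R4 ← R4 − (1/7)·R1: [0, 40/7, 8/7]
R5 ← R5 − (5/14)·R1: [0, -40/7, -8/7]
R3 ← R3 − R2: [0, 0, 0]
R4 ← R4 + R2: [0, 0, 0]
R5 ← R5 − R2: [0, 0, 0]
2 nonzero rows, so rank(PT) = 2.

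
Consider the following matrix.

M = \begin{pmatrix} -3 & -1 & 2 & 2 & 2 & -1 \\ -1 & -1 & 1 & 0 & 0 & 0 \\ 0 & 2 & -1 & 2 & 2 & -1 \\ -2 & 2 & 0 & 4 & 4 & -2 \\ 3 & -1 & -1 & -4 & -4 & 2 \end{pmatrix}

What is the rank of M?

Row reduce to echelon form.
R2 ← R2 − (1/3)·R1: [0, -2/3, 1/3, -2/3, -2/3, 1/3]
R4 ← R4 − (2/3)·R1: [0, 8/3, -4/3, 8/3, 8/3, -4/3]
R5 ← R5 + R1: [0, -2, 1, -2, -2, 1]
R3 ← R3 + (3)·R2: [0, 0, 0, 0, 0, 0]
R4 ← R4 + (4)·R2: [0, 0, 0, 0, 0, 0]
R5 ← R5 − (3)·R2: [0, 0, 0, 0, 0, 0]
Echelon form has 2 nonzero rows, so rank(M) = 2.

2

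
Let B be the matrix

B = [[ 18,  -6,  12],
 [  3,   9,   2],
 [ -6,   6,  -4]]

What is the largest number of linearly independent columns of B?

Row reduce to echelon form.
R2 ← R2 − (1/6)·R1: [0, 10, 0]
R3 ← R3 + (1/3)·R1: [0, 4, 0]
R3 ← R3 − (2/5)·R2: [0, 0, 0]
Echelon form has 2 nonzero rows, so rank(B) = 2.
The rank gives the maximum number of linearly independent columns: 2.

2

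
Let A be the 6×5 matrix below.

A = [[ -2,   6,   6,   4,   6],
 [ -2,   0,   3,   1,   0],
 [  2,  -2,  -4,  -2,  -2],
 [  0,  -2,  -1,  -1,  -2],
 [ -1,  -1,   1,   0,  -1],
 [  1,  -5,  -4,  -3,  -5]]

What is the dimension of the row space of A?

Row reduce to echelon form.
R2 ← R2 − R1: [0, -6, -3, -3, -6]
R3 ← R3 + R1: [0, 4, 2, 2, 4]
R5 ← R5 − (1/2)·R1: [0, -4, -2, -2, -4]
R6 ← R6 + (1/2)·R1: [0, -2, -1, -1, -2]
R3 ← R3 + (2/3)·R2: [0, 0, 0, 0, 0]
R4 ← R4 − (1/3)·R2: [0, 0, 0, 0, 0]
R5 ← R5 − (2/3)·R2: [0, 0, 0, 0, 0]
R6 ← R6 − (1/3)·R2: [0, 0, 0, 0, 0]
Echelon form has 2 nonzero rows, so rank(A) = 2.
The row space has dimension equal to the rank: 2.

2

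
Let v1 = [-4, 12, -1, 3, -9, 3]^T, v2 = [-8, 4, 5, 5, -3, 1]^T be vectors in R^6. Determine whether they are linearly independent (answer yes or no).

Form the matrix with these vectors as rows and row reduce.
R2 ← R2 − (2)·R1: [0, -20, 7, -1, 15, -5]
2 nonzero rows, so the 2 vectors span a space of dimension 2.
Since 2 = 2, the vectors are linearly independent.

yes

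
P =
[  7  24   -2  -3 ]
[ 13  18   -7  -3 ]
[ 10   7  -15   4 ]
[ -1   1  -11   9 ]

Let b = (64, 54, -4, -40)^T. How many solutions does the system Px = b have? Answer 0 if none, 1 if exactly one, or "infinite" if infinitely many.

Row reduce the augmented matrix [P | b].
R2 ← R2 − (13/7)·R1: [0, -186/7, -23/7, 18/7, -454/7]
R3 ← R3 − (10/7)·R1: [0, -191/7, -85/7, 58/7, -668/7]
R4 ← R4 + (1/7)·R1: [0, 31/7, -79/7, 60/7, -216/7]
R3 ← R3 − (191/186)·R2: [0, 0, -1631/186, 175/31, -2681/93]
R4 ← R4 + (1/6)·R2: [0, 0, -71/6, 9, -125/3]
R4 ← R4 − (2201/1631)·R3: [0, 0, 0, 322/233, -644/233]
The echelon form has 4 nonzero rows, and every pivot lies in the first 4 columns, so rank(P) = rank([P|b]) = 4.
The system is consistent.
rank = 4 = number of unknowns, so the solution is unique.

1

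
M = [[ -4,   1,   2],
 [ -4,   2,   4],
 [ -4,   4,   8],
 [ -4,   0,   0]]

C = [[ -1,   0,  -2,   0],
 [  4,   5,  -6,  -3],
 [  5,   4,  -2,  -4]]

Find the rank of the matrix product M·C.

2

First compute MC:
[[ 18,  13,  -2, -11],
 [ 32,  26, -12, -22],
 [ 60,  52, -32, -44],
 [  4,   0,   8,   0]]
Now row reduce the product.
R2 ← R2 − (16/9)·R1: [0, 26/9, -76/9, -22/9]
R3 ← R3 − (10/3)·R1: [0, 26/3, -76/3, -22/3]
R4 ← R4 − (2/9)·R1: [0, -26/9, 76/9, 22/9]
R3 ← R3 − (3)·R2: [0, 0, 0, 0]
R4 ← R4 + R2: [0, 0, 0, 0]
2 nonzero rows, so rank(MC) = 2.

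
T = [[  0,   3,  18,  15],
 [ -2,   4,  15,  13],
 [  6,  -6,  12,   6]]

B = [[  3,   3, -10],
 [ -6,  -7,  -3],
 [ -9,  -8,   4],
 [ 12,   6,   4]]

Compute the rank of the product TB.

3

First compute TB:
[[  0, -75, 123],
 [ -9, -76, 120],
 [ 18,   0,  30]]
Now row reduce the product.
Swap R1 ↔ R2
R3 ← R3 + (2)·R1: [0, -152, 270]
R3 ← R3 − (152/75)·R2: [0, 0, 518/25]
3 nonzero rows, so rank(TB) = 3.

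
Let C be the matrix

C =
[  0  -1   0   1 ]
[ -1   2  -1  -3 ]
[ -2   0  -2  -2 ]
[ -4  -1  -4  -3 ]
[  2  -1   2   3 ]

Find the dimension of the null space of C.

2

Row reduce to echelon form.
Swap R1 ↔ R2
R3 ← R3 − (2)·R1: [0, -4, 0, 4]
R4 ← R4 − (4)·R1: [0, -9, 0, 9]
R5 ← R5 + (2)·R1: [0, 3, 0, -3]
R3 ← R3 − (4)·R2: [0, 0, 0, 0]
R4 ← R4 − (9)·R2: [0, 0, 0, 0]
R5 ← R5 + (3)·R2: [0, 0, 0, 0]
2 nonzero rows, so rank(C) = 2.
C has 4 columns; by rank–nullity, nullity = 4 − 2 = 2.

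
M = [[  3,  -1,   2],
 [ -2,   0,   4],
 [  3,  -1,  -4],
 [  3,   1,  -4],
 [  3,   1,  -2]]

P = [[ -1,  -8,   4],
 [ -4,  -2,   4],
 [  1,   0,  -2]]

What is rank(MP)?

First compute MP:
[[  3, -22,   4],
 [  6,  16, -16],
 [ -3, -22,  16],
 [-11, -26,  24],
 [ -9, -26,  20]]
Now row reduce the product.
R2 ← R2 − (2)·R1: [0, 60, -24]
R3 ← R3 + R1: [0, -44, 20]
R4 ← R4 + (11/3)·R1: [0, -320/3, 116/3]
R5 ← R5 + (3)·R1: [0, -92, 32]
R3 ← R3 + (11/15)·R2: [0, 0, 12/5]
R4 ← R4 + (16/9)·R2: [0, 0, -4]
R5 ← R5 + (23/15)·R2: [0, 0, -24/5]
R4 ← R4 + (5/3)·R3: [0, 0, 0]
R5 ← R5 + (2)·R3: [0, 0, 0]
3 nonzero rows, so rank(MP) = 3.

3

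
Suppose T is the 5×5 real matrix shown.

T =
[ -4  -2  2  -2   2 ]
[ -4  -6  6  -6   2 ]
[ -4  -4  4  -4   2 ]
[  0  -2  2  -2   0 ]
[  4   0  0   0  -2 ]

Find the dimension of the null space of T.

Row reduce to echelon form.
R2 ← R2 − R1: [0, -4, 4, -4, 0]
R3 ← R3 − R1: [0, -2, 2, -2, 0]
R5 ← R5 + R1: [0, -2, 2, -2, 0]
R3 ← R3 − (1/2)·R2: [0, 0, 0, 0, 0]
R4 ← R4 − (1/2)·R2: [0, 0, 0, 0, 0]
R5 ← R5 − (1/2)·R2: [0, 0, 0, 0, 0]
2 nonzero rows, so rank(T) = 2.
T has 5 columns; by rank–nullity, nullity = 5 − 2 = 3.

3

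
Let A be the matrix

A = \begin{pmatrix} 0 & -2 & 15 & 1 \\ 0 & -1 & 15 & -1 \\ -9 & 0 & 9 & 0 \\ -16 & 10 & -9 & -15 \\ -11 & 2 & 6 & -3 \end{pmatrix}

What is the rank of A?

Row reduce to echelon form.
Swap R1 ↔ R3
R4 ← R4 − (16/9)·R1: [0, 10, -25, -15]
R5 ← R5 − (11/9)·R1: [0, 2, -5, -3]
R3 ← R3 − (2)·R2: [0, 0, -15, 3]
R4 ← R4 + (10)·R2: [0, 0, 125, -25]
R5 ← R5 + (2)·R2: [0, 0, 25, -5]
R4 ← R4 + (25/3)·R3: [0, 0, 0, 0]
R5 ← R5 + (5/3)·R3: [0, 0, 0, 0]
Echelon form has 3 nonzero rows, so rank(A) = 3.

3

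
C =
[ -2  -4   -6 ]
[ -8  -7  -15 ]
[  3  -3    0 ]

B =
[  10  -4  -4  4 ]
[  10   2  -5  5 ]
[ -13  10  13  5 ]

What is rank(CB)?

First compute CB:
[[ 18, -60, -50, -58],
 [ 45, -132, -128, -142],
 [  0, -18,   3,  -3]]
Now row reduce the product.
R2 ← R2 − (5/2)·R1: [0, 18, -3, 3]
R3 ← R3 + R2: [0, 0, 0, 0]
2 nonzero rows, so rank(CB) = 2.

2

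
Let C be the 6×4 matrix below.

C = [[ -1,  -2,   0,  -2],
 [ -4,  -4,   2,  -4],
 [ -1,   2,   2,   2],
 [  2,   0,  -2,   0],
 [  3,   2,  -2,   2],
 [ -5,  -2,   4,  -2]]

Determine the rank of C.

2

Row reduce to echelon form.
R2 ← R2 − (4)·R1: [0, 4, 2, 4]
R3 ← R3 − R1: [0, 4, 2, 4]
R4 ← R4 + (2)·R1: [0, -4, -2, -4]
R5 ← R5 + (3)·R1: [0, -4, -2, -4]
R6 ← R6 − (5)·R1: [0, 8, 4, 8]
R3 ← R3 − R2: [0, 0, 0, 0]
R4 ← R4 + R2: [0, 0, 0, 0]
R5 ← R5 + R2: [0, 0, 0, 0]
R6 ← R6 − (2)·R2: [0, 0, 0, 0]
Echelon form has 2 nonzero rows, so rank(C) = 2.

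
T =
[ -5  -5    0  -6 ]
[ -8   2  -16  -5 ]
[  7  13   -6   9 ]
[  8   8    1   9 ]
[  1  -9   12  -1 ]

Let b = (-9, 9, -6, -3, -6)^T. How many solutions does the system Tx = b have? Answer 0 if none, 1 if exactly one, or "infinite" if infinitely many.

0

Row reduce the augmented matrix [T | b].
R2 ← R2 − (8/5)·R1: [0, 10, -16, 23/5, 117/5]
R3 ← R3 + (7/5)·R1: [0, 6, -6, 3/5, -93/5]
R4 ← R4 + (8/5)·R1: [0, 0, 1, -3/5, -87/5]
R5 ← R5 + (1/5)·R1: [0, -10, 12, -11/5, -39/5]
R3 ← R3 − (3/5)·R2: [0, 0, 18/5, -54/25, -816/25]
R5 ← R5 + R2: [0, 0, -4, 12/5, 78/5]
R4 ← R4 − (5/18)·R3: [0, 0, 0, 0, -25/3]
R5 ← R5 + (10/9)·R3: [0, 0, 0, 0, -62/3]
R5 ← R5 − (62/25)·R4: [0, 0, 0, 0, 0]
The echelon form has 4 nonzero rows; the last pivot sits in the augmented column, so rank(T) = 3 but rank([T|b]) = 4.
Since the ranks differ, the system is inconsistent.
It has no solutions.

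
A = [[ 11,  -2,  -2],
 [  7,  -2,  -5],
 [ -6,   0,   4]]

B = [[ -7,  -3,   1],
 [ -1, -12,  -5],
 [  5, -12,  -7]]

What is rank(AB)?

2

First compute AB:
[[-85,  15,  35],
 [-72,  63,  52],
 [ 62, -30, -34]]
Now row reduce the product.
R2 ← R2 − (72/85)·R1: [0, 855/17, 380/17]
R3 ← R3 + (62/85)·R1: [0, -324/17, -144/17]
R3 ← R3 + (36/95)·R2: [0, 0, 0]
2 nonzero rows, so rank(AB) = 2.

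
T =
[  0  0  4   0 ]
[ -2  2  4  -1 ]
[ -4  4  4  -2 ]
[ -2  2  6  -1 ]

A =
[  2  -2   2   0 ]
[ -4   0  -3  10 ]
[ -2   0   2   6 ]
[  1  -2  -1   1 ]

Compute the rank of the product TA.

2

First compute TA:
[[ -8,   0,   8,  24],
 [-21,   6,  -1,  43],
 [-34,  12, -10,  62],
 [-25,   6,   3,  55]]
Now row reduce the product.
R2 ← R2 − (21/8)·R1: [0, 6, -22, -20]
R3 ← R3 − (17/4)·R1: [0, 12, -44, -40]
R4 ← R4 − (25/8)·R1: [0, 6, -22, -20]
R3 ← R3 − (2)·R2: [0, 0, 0, 0]
R4 ← R4 − R2: [0, 0, 0, 0]
2 nonzero rows, so rank(TA) = 2.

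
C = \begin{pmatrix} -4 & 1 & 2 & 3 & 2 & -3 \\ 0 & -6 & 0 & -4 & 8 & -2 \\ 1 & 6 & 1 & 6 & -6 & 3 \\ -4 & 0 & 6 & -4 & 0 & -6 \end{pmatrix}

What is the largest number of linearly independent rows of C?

Row reduce to echelon form.
R3 ← R3 + (1/4)·R1: [0, 25/4, 3/2, 27/4, -11/2, 9/4]
R4 ← R4 − R1: [0, -1, 4, -7, -2, -3]
R3 ← R3 + (25/24)·R2: [0, 0, 3/2, 31/12, 17/6, 1/6]
R4 ← R4 − (1/6)·R2: [0, 0, 4, -19/3, -10/3, -8/3]
R4 ← R4 − (8/3)·R3: [0, 0, 0, -119/9, -98/9, -28/9]
Echelon form has 4 nonzero rows, so rank(C) = 4.
The rank gives the maximum number of linearly independent rows: 4.

4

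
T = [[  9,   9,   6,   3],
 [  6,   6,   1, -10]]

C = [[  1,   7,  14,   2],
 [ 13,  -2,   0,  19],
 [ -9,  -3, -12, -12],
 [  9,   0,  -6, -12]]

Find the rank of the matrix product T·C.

2

First compute TC:
[[ 99,  27,  36,  81],
 [-15,  27, 132, 234]]
Now row reduce the product.
R2 ← R2 + (5/33)·R1: [0, 342/11, 1512/11, 2709/11]
2 nonzero rows, so rank(TC) = 2.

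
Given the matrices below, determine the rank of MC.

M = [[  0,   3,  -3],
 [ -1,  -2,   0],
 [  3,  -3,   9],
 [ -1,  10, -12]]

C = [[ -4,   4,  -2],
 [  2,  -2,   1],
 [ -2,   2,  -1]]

1

First compute MC:
[[ 12, -12,   6],
 [  0,   0,   0],
 [-36,  36, -18],
 [ 48, -48,  24]]
Now row reduce the product.
R3 ← R3 + (3)·R1: [0, 0, 0]
R4 ← R4 − (4)·R1: [0, 0, 0]
1 nonzero row, so rank(MC) = 1.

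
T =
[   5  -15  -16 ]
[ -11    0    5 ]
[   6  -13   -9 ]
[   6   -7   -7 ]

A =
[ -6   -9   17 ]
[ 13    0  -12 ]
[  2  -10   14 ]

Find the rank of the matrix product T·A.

First compute TA:
[[-257, 115,  41],
 [ 76,  49, -117],
 [-223,  36, 132],
 [-141,  16,  88]]
Now row reduce the product.
R2 ← R2 + (76/257)·R1: [0, 21333/257, -26953/257]
R3 ← R3 − (223/257)·R1: [0, -16393/257, 24781/257]
R4 ← R4 − (141/257)·R1: [0, -12103/257, 16835/257]
R3 ← R3 + (1261/1641)·R2: [0, 0, 25984/1641]
R4 ← R4 + (931/1641)·R2: [0, 0, 9856/1641]
R4 ← R4 − (11/29)·R3: [0, 0, 0]
3 nonzero rows, so rank(TA) = 3.

3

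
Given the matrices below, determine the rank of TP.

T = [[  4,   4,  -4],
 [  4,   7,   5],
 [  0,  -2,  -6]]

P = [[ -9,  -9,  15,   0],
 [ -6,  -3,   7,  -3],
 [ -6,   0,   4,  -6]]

2

First compute TP:
[[-36, -48,  72,  12],
 [-108, -57, 129, -51],
 [ 48,   6, -38,  42]]
Now row reduce the product.
R2 ← R2 − (3)·R1: [0, 87, -87, -87]
R3 ← R3 + (4/3)·R1: [0, -58, 58, 58]
R3 ← R3 + (2/3)·R2: [0, 0, 0, 0]
2 nonzero rows, so rank(TP) = 2.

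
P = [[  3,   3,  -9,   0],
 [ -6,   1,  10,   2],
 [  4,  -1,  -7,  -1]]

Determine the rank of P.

Row reduce to echelon form.
R2 ← R2 + (2)·R1: [0, 7, -8, 2]
R3 ← R3 − (4/3)·R1: [0, -5, 5, -1]
R3 ← R3 + (5/7)·R2: [0, 0, -5/7, 3/7]
Echelon form has 3 nonzero rows, so rank(P) = 3.

3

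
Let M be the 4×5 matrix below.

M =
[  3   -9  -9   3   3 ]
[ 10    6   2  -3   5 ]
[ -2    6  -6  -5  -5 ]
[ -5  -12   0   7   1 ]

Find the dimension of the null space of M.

Row reduce to echelon form.
R2 ← R2 − (10/3)·R1: [0, 36, 32, -13, -5]
R3 ← R3 + (2/3)·R1: [0, 0, -12, -3, -3]
R4 ← R4 + (5/3)·R1: [0, -27, -15, 12, 6]
R4 ← R4 + (3/4)·R2: [0, 0, 9, 9/4, 9/4]
R4 ← R4 + (3/4)·R3: [0, 0, 0, 0, 0]
3 nonzero rows, so rank(M) = 3.
M has 5 columns; by rank–nullity, nullity = 5 − 3 = 2.

2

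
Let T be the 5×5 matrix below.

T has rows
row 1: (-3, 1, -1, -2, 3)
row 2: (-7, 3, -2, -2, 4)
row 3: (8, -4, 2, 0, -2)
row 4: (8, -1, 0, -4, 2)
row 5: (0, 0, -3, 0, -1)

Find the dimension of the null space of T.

Row reduce to echelon form.
R2 ← R2 − (7/3)·R1: [0, 2/3, 1/3, 8/3, -3]
R3 ← R3 + (8/3)·R1: [0, -4/3, -2/3, -16/3, 6]
R4 ← R4 + (8/3)·R1: [0, 5/3, -8/3, -28/3, 10]
R3 ← R3 + (2)·R2: [0, 0, 0, 0, 0]
R4 ← R4 − (5/2)·R2: [0, 0, -7/2, -16, 35/2]
Swap R3 ↔ R4
R5 ← R5 − (6/7)·R3: [0, 0, 0, 96/7, -16]
Swap R4 ↔ R5
4 nonzero rows, so rank(T) = 4.
T has 5 columns; by rank–nullity, nullity = 5 − 4 = 1.

1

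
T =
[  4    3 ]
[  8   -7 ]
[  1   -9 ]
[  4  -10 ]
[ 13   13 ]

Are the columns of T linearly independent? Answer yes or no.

yes

Row reduce T to echelon form.
R2 ← R2 − (2)·R1: [0, -13]
R3 ← R3 − (1/4)·R1: [0, -39/4]
R4 ← R4 − R1: [0, -13]
R5 ← R5 − (13/4)·R1: [0, 13/4]
R3 ← R3 − (3/4)·R2: [0, 0]
R4 ← R4 − R2: [0, 0]
R5 ← R5 + (1/4)·R2: [0, 0]
2 pivots among 2 columns.
Every column is a pivot column, so the columns are linearly independent.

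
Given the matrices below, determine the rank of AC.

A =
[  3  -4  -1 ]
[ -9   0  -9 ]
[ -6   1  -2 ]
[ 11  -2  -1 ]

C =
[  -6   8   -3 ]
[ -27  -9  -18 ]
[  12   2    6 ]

3

First compute AC:
[[ 78,  58,  57],
 [-54, -90, -27],
 [-15, -61, -12],
 [-24, 104,  -3]]
Now row reduce the product.
R2 ← R2 + (9/13)·R1: [0, -648/13, 162/13]
R3 ← R3 + (5/26)·R1: [0, -648/13, -27/26]
R4 ← R4 + (4/13)·R1: [0, 1584/13, 189/13]
R3 ← R3 − R2: [0, 0, -27/2]
R4 ← R4 + (22/9)·R2: [0, 0, 45]
R4 ← R4 + (10/3)·R3: [0, 0, 0]
3 nonzero rows, so rank(AC) = 3.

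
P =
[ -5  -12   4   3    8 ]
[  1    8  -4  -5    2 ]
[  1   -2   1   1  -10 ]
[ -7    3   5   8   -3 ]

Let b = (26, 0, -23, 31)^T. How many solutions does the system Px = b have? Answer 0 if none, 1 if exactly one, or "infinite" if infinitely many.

Row reduce the augmented matrix [P | b].
R2 ← R2 + (1/5)·R1: [0, 28/5, -16/5, -22/5, 18/5, 26/5]
R3 ← R3 + (1/5)·R1: [0, -22/5, 9/5, 8/5, -42/5, -89/5]
R4 ← R4 − (7/5)·R1: [0, 99/5, -3/5, 19/5, -71/5, -27/5]
R3 ← R3 + (11/14)·R2: [0, 0, -5/7, -13/7, -39/7, -96/7]
R4 ← R4 − (99/28)·R2: [0, 0, 75/7, 271/14, -377/14, -333/14]
R4 ← R4 + (15)·R3: [0, 0, 0, -17/2, -221/2, -459/2]
The echelon form has 4 nonzero rows, and every pivot lies in the first 5 columns, so rank(P) = rank([P|b]) = 4.
The system is consistent.
rank = 4 < 5 unknowns, so there are infinitely many solutions.

infinite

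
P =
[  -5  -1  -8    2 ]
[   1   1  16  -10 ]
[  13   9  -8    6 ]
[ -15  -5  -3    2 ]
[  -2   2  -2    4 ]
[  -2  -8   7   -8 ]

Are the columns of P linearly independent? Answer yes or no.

Row reduce P to echelon form.
R2 ← R2 + (1/5)·R1: [0, 4/5, 72/5, -48/5]
R3 ← R3 + (13/5)·R1: [0, 32/5, -144/5, 56/5]
R4 ← R4 − (3)·R1: [0, -2, 21, -4]
R5 ← R5 − (2/5)·R1: [0, 12/5, 6/5, 16/5]
R6 ← R6 − (2/5)·R1: [0, -38/5, 51/5, -44/5]
R3 ← R3 − (8)·R2: [0, 0, -144, 88]
R4 ← R4 + (5/2)·R2: [0, 0, 57, -28]
R5 ← R5 − (3)·R2: [0, 0, -42, 32]
R6 ← R6 + (19/2)·R2: [0, 0, 147, -100]
R4 ← R4 + (19/48)·R3: [0, 0, 0, 41/6]
R5 ← R5 − (7/24)·R3: [0, 0, 0, 19/3]
R6 ← R6 + (49/48)·R3: [0, 0, 0, -61/6]
R5 ← R5 − (38/41)·R4: [0, 0, 0, 0]
R6 ← R6 + (61/41)·R4: [0, 0, 0, 0]
4 pivots among 4 columns.
Every column is a pivot column, so the columns are linearly independent.

yes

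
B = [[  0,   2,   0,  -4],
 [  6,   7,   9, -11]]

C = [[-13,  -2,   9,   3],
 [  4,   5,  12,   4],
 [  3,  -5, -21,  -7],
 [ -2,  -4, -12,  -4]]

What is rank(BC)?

2

First compute BC:
[[ 16,  26,  72,  24],
 [ -1,  22,  81,  27]]
Now row reduce the product.
R2 ← R2 + (1/16)·R1: [0, 189/8, 171/2, 57/2]
2 nonzero rows, so rank(BC) = 2.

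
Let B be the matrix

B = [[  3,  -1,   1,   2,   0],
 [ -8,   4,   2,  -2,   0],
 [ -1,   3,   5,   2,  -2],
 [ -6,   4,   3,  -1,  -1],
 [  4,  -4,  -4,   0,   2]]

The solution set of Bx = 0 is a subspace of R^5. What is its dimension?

2

Row reduce to echelon form.
R2 ← R2 + (8/3)·R1: [0, 4/3, 14/3, 10/3, 0]
R3 ← R3 + (1/3)·R1: [0, 8/3, 16/3, 8/3, -2]
R4 ← R4 + (2)·R1: [0, 2, 5, 3, -1]
R5 ← R5 − (4/3)·R1: [0, -8/3, -16/3, -8/3, 2]
R3 ← R3 − (2)·R2: [0, 0, -4, -4, -2]
R4 ← R4 − (3/2)·R2: [0, 0, -2, -2, -1]
R5 ← R5 + (2)·R2: [0, 0, 4, 4, 2]
R4 ← R4 − (1/2)·R3: [0, 0, 0, 0, 0]
R5 ← R5 + R3: [0, 0, 0, 0, 0]
3 nonzero rows, so rank(B) = 3.
B has 5 columns; by rank–nullity, nullity = 5 − 3 = 2.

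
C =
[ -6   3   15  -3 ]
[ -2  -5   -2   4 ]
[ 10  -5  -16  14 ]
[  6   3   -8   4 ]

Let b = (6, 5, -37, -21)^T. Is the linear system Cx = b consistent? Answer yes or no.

Row reduce the augmented matrix [C | b].
R2 ← R2 − (1/3)·R1: [0, -6, -7, 5, 3]
R3 ← R3 + (5/3)·R1: [0, 0, 9, 9, -27]
R4 ← R4 + R1: [0, 6, 7, 1, -15]
R4 ← R4 + R2: [0, 0, 0, 6, -12]
The echelon form has 4 nonzero rows, and every pivot lies in the first 4 columns, so rank(C) = rank([C|b]) = 4.
The system is consistent.

yes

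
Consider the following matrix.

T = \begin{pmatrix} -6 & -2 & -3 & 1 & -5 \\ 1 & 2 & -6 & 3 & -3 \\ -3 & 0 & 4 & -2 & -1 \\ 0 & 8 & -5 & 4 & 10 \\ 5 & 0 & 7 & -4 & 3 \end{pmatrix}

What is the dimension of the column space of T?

Row reduce to echelon form.
R2 ← R2 + (1/6)·R1: [0, 5/3, -13/2, 19/6, -23/6]
R3 ← R3 − (1/2)·R1: [0, 1, 11/2, -5/2, 3/2]
R5 ← R5 + (5/6)·R1: [0, -5/3, 9/2, -19/6, -7/6]
R3 ← R3 − (3/5)·R2: [0, 0, 47/5, -22/5, 19/5]
R4 ← R4 − (24/5)·R2: [0, 0, 131/5, -56/5, 142/5]
R5 ← R5 + R2: [0, 0, -2, 0, -5]
R4 ← R4 − (131/47)·R3: [0, 0, 0, 50/47, 837/47]
R5 ← R5 + (10/47)·R3: [0, 0, 0, -44/47, -197/47]
R5 ← R5 + (22/25)·R4: [0, 0, 0, 0, 287/25]
Echelon form has 5 nonzero rows, so rank(T) = 5.
The column space has dimension equal to the rank: 5.

5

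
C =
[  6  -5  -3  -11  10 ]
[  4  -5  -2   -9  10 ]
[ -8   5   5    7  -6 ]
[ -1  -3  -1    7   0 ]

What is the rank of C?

3

Row reduce to echelon form.
R2 ← R2 − (2/3)·R1: [0, -5/3, 0, -5/3, 10/3]
R3 ← R3 + (4/3)·R1: [0, -5/3, 1, -23/3, 22/3]
R4 ← R4 + (1/6)·R1: [0, -23/6, -3/2, 31/6, 5/3]
R3 ← R3 − R2: [0, 0, 1, -6, 4]
R4 ← R4 − (23/10)·R2: [0, 0, -3/2, 9, -6]
R4 ← R4 + (3/2)·R3: [0, 0, 0, 0, 0]
Echelon form has 3 nonzero rows, so rank(C) = 3.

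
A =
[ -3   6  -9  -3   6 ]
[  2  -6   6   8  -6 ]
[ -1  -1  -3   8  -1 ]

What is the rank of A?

2

Row reduce to echelon form.
R2 ← R2 + (2/3)·R1: [0, -2, 0, 6, -2]
R3 ← R3 − (1/3)·R1: [0, -3, 0, 9, -3]
R3 ← R3 − (3/2)·R2: [0, 0, 0, 0, 0]
Echelon form has 2 nonzero rows, so rank(A) = 2.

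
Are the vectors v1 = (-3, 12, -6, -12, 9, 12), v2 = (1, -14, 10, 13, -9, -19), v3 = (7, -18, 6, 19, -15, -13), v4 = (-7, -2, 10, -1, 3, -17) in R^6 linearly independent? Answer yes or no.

Form the matrix with these vectors as rows and row reduce.
R2 ← R2 + (1/3)·R1: [0, -10, 8, 9, -6, -15]
R3 ← R3 + (7/3)·R1: [0, 10, -8, -9, 6, 15]
R4 ← R4 − (7/3)·R1: [0, -30, 24, 27, -18, -45]
R3 ← R3 + R2: [0, 0, 0, 0, 0, 0]
R4 ← R4 − (3)·R2: [0, 0, 0, 0, 0, 0]
2 nonzero rows, so the 4 vectors span a space of dimension 2.
Since 2 < 4, the vectors are linearly dependent.

no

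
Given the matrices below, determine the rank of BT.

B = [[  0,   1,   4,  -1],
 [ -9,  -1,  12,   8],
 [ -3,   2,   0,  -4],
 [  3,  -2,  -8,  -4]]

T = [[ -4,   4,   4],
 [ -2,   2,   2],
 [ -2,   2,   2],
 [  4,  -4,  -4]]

1

First compute BT:
[[-14,  14,  14],
 [ 46, -46, -46],
 [ -8,   8,   8],
 [ -8,   8,   8]]
Now row reduce the product.
R2 ← R2 + (23/7)·R1: [0, 0, 0]
R3 ← R3 − (4/7)·R1: [0, 0, 0]
R4 ← R4 − (4/7)·R1: [0, 0, 0]
1 nonzero row, so rank(BT) = 1.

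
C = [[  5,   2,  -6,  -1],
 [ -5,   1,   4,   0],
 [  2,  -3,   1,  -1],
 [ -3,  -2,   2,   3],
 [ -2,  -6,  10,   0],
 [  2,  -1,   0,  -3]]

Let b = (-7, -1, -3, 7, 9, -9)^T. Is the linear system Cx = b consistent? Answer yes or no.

no

Row reduce the augmented matrix [C | b].
R2 ← R2 + R1: [0, 3, -2, -1, -8]
R3 ← R3 − (2/5)·R1: [0, -19/5, 17/5, -3/5, -1/5]
R4 ← R4 + (3/5)·R1: [0, -4/5, -8/5, 12/5, 14/5]
R5 ← R5 + (2/5)·R1: [0, -26/5, 38/5, -2/5, 31/5]
R6 ← R6 − (2/5)·R1: [0, -9/5, 12/5, -13/5, -31/5]
R3 ← R3 + (19/15)·R2: [0, 0, 13/15, -28/15, -31/3]
R4 ← R4 + (4/15)·R2: [0, 0, -32/15, 32/15, 2/3]
R5 ← R5 + (26/15)·R2: [0, 0, 62/15, -32/15, -23/3]
R6 ← R6 + (3/5)·R2: [0, 0, 6/5, -16/5, -11]
R4 ← R4 + (32/13)·R3: [0, 0, 0, -32/13, -322/13]
R5 ← R5 − (62/13)·R3: [0, 0, 0, 88/13, 541/13]
R6 ← R6 − (18/13)·R3: [0, 0, 0, -8/13, 43/13]
R5 ← R5 + (11/4)·R4: [0, 0, 0, 0, -53/2]
R6 ← R6 − (1/4)·R4: [0, 0, 0, 0, 19/2]
R6 ← R6 + (19/53)·R5: [0, 0, 0, 0, 0]
The echelon form has 5 nonzero rows; the last pivot sits in the augmented column, so rank(C) = 4 but rank([C|b]) = 5.
Since the ranks differ, the system is inconsistent.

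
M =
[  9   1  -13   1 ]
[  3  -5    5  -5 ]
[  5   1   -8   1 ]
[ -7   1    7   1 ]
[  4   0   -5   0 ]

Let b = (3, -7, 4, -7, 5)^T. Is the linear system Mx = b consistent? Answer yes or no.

no

Row reduce the augmented matrix [M | b].
R2 ← R2 − (1/3)·R1: [0, -16/3, 28/3, -16/3, -8]
R3 ← R3 − (5/9)·R1: [0, 4/9, -7/9, 4/9, 7/3]
R4 ← R4 + (7/9)·R1: [0, 16/9, -28/9, 16/9, -14/3]
R5 ← R5 − (4/9)·R1: [0, -4/9, 7/9, -4/9, 11/3]
R3 ← R3 + (1/12)·R2: [0, 0, 0, 0, 5/3]
R4 ← R4 + (1/3)·R2: [0, 0, 0, 0, -22/3]
R5 ← R5 − (1/12)·R2: [0, 0, 0, 0, 13/3]
R4 ← R4 + (22/5)·R3: [0, 0, 0, 0, 0]
R5 ← R5 − (13/5)·R3: [0, 0, 0, 0, 0]
The echelon form has 3 nonzero rows; the last pivot sits in the augmented column, so rank(M) = 2 but rank([M|b]) = 3.
Since the ranks differ, the system is inconsistent.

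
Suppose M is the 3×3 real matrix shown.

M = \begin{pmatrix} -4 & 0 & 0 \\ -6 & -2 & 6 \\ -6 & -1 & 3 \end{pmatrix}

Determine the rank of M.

2

Row reduce to echelon form.
R2 ← R2 − (3/2)·R1: [0, -2, 6]
R3 ← R3 − (3/2)·R1: [0, -1, 3]
R3 ← R3 − (1/2)·R2: [0, 0, 0]
Echelon form has 2 nonzero rows, so rank(M) = 2.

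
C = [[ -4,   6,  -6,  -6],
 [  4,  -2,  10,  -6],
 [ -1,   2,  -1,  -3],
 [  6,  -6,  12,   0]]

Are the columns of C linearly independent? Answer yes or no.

no

Row reduce C to echelon form.
R2 ← R2 + R1: [0, 4, 4, -12]
R3 ← R3 − (1/4)·R1: [0, 1/2, 1/2, -3/2]
R4 ← R4 + (3/2)·R1: [0, 3, 3, -9]
R3 ← R3 − (1/8)·R2: [0, 0, 0, 0]
R4 ← R4 − (3/4)·R2: [0, 0, 0, 0]
2 pivots among 4 columns.
Only 2 < 4 pivot columns, so the columns are linearly dependent.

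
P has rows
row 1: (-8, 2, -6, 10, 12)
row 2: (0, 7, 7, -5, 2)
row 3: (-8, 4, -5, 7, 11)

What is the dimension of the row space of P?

3

Row reduce to echelon form.
R3 ← R3 − R1: [0, 2, 1, -3, -1]
R3 ← R3 − (2/7)·R2: [0, 0, -1, -11/7, -11/7]
Echelon form has 3 nonzero rows, so rank(P) = 3.
The row space has dimension equal to the rank: 3.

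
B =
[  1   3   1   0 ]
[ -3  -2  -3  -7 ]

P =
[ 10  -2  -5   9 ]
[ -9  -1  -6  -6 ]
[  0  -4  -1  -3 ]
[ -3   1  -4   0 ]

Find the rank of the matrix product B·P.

2

First compute BP:
[[-17,  -9, -24, -12],
 [  9,  13,  58,  -6]]
Now row reduce the product.
R2 ← R2 + (9/17)·R1: [0, 140/17, 770/17, -210/17]
2 nonzero rows, so rank(BP) = 2.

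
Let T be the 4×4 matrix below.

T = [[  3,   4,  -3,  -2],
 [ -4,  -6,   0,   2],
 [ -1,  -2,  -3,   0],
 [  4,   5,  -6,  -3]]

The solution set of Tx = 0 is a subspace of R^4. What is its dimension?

2

Row reduce to echelon form.
R2 ← R2 + (4/3)·R1: [0, -2/3, -4, -2/3]
R3 ← R3 + (1/3)·R1: [0, -2/3, -4, -2/3]
R4 ← R4 − (4/3)·R1: [0, -1/3, -2, -1/3]
R3 ← R3 − R2: [0, 0, 0, 0]
R4 ← R4 − (1/2)·R2: [0, 0, 0, 0]
2 nonzero rows, so rank(T) = 2.
T has 4 columns; by rank–nullity, nullity = 4 − 2 = 2.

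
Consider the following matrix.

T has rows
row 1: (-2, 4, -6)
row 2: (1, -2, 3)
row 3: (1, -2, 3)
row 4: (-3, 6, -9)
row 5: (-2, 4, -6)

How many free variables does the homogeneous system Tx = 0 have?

Row reduce to echelon form.
R2 ← R2 + (1/2)·R1: [0, 0, 0]
R3 ← R3 + (1/2)·R1: [0, 0, 0]
R4 ← R4 − (3/2)·R1: [0, 0, 0]
R5 ← R5 − R1: [0, 0, 0]
1 nonzero row, so rank(T) = 1.
T has 3 columns; by rank–nullity, nullity = 3 − 1 = 2.

2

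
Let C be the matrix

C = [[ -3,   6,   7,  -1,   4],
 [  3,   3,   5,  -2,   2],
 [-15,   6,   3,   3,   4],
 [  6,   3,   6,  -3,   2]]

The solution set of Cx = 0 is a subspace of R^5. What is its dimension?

Row reduce to echelon form.
R2 ← R2 + R1: [0, 9, 12, -3, 6]
R3 ← R3 − (5)·R1: [0, -24, -32, 8, -16]
R4 ← R4 + (2)·R1: [0, 15, 20, -5, 10]
R3 ← R3 + (8/3)·R2: [0, 0, 0, 0, 0]
R4 ← R4 − (5/3)·R2: [0, 0, 0, 0, 0]
2 nonzero rows, so rank(C) = 2.
C has 5 columns; by rank–nullity, nullity = 5 − 2 = 3.

3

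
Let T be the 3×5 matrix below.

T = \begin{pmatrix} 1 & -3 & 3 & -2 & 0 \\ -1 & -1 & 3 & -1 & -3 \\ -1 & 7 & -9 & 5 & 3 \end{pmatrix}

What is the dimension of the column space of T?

2

Row reduce to echelon form.
R2 ← R2 + R1: [0, -4, 6, -3, -3]
R3 ← R3 + R1: [0, 4, -6, 3, 3]
R3 ← R3 + R2: [0, 0, 0, 0, 0]
Echelon form has 2 nonzero rows, so rank(T) = 2.
The column space has dimension equal to the rank: 2.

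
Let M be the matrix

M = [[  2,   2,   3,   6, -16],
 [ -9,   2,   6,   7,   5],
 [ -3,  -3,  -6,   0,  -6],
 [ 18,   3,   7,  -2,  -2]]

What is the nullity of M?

Row reduce to echelon form.
R2 ← R2 + (9/2)·R1: [0, 11, 39/2, 34, -67]
R3 ← R3 + (3/2)·R1: [0, 0, -3/2, 9, -30]
R4 ← R4 − (9)·R1: [0, -15, -20, -56, 142]
R4 ← R4 + (15/11)·R2: [0, 0, 145/22, -106/11, 557/11]
R4 ← R4 + (145/33)·R3: [0, 0, 0, 329/11, -893/11]
4 nonzero rows, so rank(M) = 4.
M has 5 columns; by rank–nullity, nullity = 5 − 4 = 1.

1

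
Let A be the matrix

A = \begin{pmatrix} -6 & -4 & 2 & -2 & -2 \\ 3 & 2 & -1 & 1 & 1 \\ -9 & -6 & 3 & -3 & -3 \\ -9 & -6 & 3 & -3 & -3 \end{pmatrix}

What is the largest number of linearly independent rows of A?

1

Row reduce to echelon form.
R2 ← R2 + (1/2)·R1: [0, 0, 0, 0, 0]
R3 ← R3 − (3/2)·R1: [0, 0, 0, 0, 0]
R4 ← R4 − (3/2)·R1: [0, 0, 0, 0, 0]
Echelon form has 1 nonzero row, so rank(A) = 1.
The rank gives the maximum number of linearly independent rows: 1.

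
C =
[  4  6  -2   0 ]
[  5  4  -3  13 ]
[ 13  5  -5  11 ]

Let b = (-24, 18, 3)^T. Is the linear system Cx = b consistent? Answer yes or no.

yes

Row reduce the augmented matrix [C | b].
R2 ← R2 − (5/4)·R1: [0, -7/2, -1/2, 13, 48]
R3 ← R3 − (13/4)·R1: [0, -29/2, 3/2, 11, 81]
R3 ← R3 − (29/7)·R2: [0, 0, 25/7, -300/7, -825/7]
The echelon form has 3 nonzero rows, and every pivot lies in the first 4 columns, so rank(C) = rank([C|b]) = 3.
The system is consistent.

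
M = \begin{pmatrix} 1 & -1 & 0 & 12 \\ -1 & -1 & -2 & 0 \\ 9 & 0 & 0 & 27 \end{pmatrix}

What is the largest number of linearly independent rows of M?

Row reduce to echelon form.
R2 ← R2 + R1: [0, -2, -2, 12]
R3 ← R3 − (9)·R1: [0, 9, 0, -81]
R3 ← R3 + (9/2)·R2: [0, 0, -9, -27]
Echelon form has 3 nonzero rows, so rank(M) = 3.
The rank gives the maximum number of linearly independent rows: 3.

3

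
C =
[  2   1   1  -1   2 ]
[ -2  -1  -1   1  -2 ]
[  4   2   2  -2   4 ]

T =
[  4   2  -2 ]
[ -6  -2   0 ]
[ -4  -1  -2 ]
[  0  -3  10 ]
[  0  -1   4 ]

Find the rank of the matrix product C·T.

First compute CT:
[[ -2,   2,  -8],
 [  2,  -2,   8],
 [ -4,   4, -16]]
Now row reduce the product.
R2 ← R2 + R1: [0, 0, 0]
R3 ← R3 − (2)·R1: [0, 0, 0]
1 nonzero row, so rank(CT) = 1.

1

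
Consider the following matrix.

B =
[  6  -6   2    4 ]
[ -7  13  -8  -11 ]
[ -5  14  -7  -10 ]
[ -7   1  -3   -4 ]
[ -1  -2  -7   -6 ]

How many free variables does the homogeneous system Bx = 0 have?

Row reduce to echelon form.
R2 ← R2 + (7/6)·R1: [0, 6, -17/3, -19/3]
R3 ← R3 + (5/6)·R1: [0, 9, -16/3, -20/3]
R4 ← R4 + (7/6)·R1: [0, -6, -2/3, 2/3]
R5 ← R5 + (1/6)·R1: [0, -3, -20/3, -16/3]
R3 ← R3 − (3/2)·R2: [0, 0, 19/6, 17/6]
R4 ← R4 + R2: [0, 0, -19/3, -17/3]
R5 ← R5 + (1/2)·R2: [0, 0, -19/2, -17/2]
R4 ← R4 + (2)·R3: [0, 0, 0, 0]
R5 ← R5 + (3)·R3: [0, 0, 0, 0]
3 nonzero rows, so rank(B) = 3.
B has 4 columns; by rank–nullity, nullity = 4 − 3 = 1.

1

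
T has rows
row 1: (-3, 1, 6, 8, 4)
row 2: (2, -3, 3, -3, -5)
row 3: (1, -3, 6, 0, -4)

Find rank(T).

2

Row reduce to echelon form.
R2 ← R2 + (2/3)·R1: [0, -7/3, 7, 7/3, -7/3]
R3 ← R3 + (1/3)·R1: [0, -8/3, 8, 8/3, -8/3]
R3 ← R3 − (8/7)·R2: [0, 0, 0, 0, 0]
Echelon form has 2 nonzero rows, so rank(T) = 2.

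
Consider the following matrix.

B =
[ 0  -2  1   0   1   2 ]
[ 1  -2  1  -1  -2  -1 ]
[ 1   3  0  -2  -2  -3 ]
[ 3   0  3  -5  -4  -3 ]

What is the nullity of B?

3

Row reduce to echelon form.
Swap R1 ↔ R2
R3 ← R3 − R1: [0, 5, -1, -1, 0, -2]
R4 ← R4 − (3)·R1: [0, 6, 0, -2, 2, 0]
R3 ← R3 + (5/2)·R2: [0, 0, 3/2, -1, 5/2, 3]
R4 ← R4 + (3)·R2: [0, 0, 3, -2, 5, 6]
R4 ← R4 − (2)·R3: [0, 0, 0, 0, 0, 0]
3 nonzero rows, so rank(B) = 3.
B has 6 columns; by rank–nullity, nullity = 6 − 3 = 3.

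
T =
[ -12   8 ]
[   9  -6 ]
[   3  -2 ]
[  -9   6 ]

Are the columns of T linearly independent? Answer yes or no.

Row reduce T to echelon form.
R2 ← R2 + (3/4)·R1: [0, 0]
R3 ← R3 + (1/4)·R1: [0, 0]
R4 ← R4 − (3/4)·R1: [0, 0]
1 pivot among 2 columns.
Only 1 < 2 pivot columns, so the columns are linearly dependent.

no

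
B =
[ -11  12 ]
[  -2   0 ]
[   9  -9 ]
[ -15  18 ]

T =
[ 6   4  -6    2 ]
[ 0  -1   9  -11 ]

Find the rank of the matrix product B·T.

First compute BT:
[[-66, -56, 174, -154],
 [-12,  -8,  12,  -4],
 [ 54,  45, -135, 117],
 [-90, -78, 252, -228]]
Now row reduce the product.
R2 ← R2 − (2/11)·R1: [0, 24/11, -216/11, 24]
R3 ← R3 + (9/11)·R1: [0, -9/11, 81/11, -9]
R4 ← R4 − (15/11)·R1: [0, -18/11, 162/11, -18]
R3 ← R3 + (3/8)·R2: [0, 0, 0, 0]
R4 ← R4 + (3/4)·R2: [0, 0, 0, 0]
2 nonzero rows, so rank(BT) = 2.

2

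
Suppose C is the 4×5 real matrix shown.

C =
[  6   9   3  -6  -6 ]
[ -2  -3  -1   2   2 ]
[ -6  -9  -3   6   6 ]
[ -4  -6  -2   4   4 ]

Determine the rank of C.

1

Row reduce to echelon form.
R2 ← R2 + (1/3)·R1: [0, 0, 0, 0, 0]
R3 ← R3 + R1: [0, 0, 0, 0, 0]
R4 ← R4 + (2/3)·R1: [0, 0, 0, 0, 0]
Echelon form has 1 nonzero row, so rank(C) = 1.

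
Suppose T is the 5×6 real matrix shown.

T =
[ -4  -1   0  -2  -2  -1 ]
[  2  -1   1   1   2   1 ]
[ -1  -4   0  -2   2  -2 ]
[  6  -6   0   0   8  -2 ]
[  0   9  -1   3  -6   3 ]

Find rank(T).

3

Row reduce to echelon form.
R2 ← R2 + (1/2)·R1: [0, -3/2, 1, 0, 1, 1/2]
R3 ← R3 − (1/4)·R1: [0, -15/4, 0, -3/2, 5/2, -7/4]
R4 ← R4 + (3/2)·R1: [0, -15/2, 0, -3, 5, -7/2]
R3 ← R3 − (5/2)·R2: [0, 0, -5/2, -3/2, 0, -3]
R4 ← R4 − (5)·R2: [0, 0, -5, -3, 0, -6]
R5 ← R5 + (6)·R2: [0, 0, 5, 3, 0, 6]
R4 ← R4 − (2)·R3: [0, 0, 0, 0, 0, 0]
R5 ← R5 + (2)·R3: [0, 0, 0, 0, 0, 0]
Echelon form has 3 nonzero rows, so rank(T) = 3.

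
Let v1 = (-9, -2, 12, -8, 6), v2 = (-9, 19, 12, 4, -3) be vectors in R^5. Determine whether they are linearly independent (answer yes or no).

yes

Form the matrix with these vectors as rows and row reduce.
R2 ← R2 − R1: [0, 21, 0, 12, -9]
2 nonzero rows, so the 2 vectors span a space of dimension 2.
Since 2 = 2, the vectors are linearly independent.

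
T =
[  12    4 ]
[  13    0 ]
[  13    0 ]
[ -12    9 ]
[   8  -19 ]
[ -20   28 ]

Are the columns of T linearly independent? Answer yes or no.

yes

Row reduce T to echelon form.
R2 ← R2 − (13/12)·R1: [0, -13/3]
R3 ← R3 − (13/12)·R1: [0, -13/3]
R4 ← R4 + R1: [0, 13]
R5 ← R5 − (2/3)·R1: [0, -65/3]
R6 ← R6 + (5/3)·R1: [0, 104/3]
R3 ← R3 − R2: [0, 0]
R4 ← R4 + (3)·R2: [0, 0]
R5 ← R5 − (5)·R2: [0, 0]
R6 ← R6 + (8)·R2: [0, 0]
2 pivots among 2 columns.
Every column is a pivot column, so the columns are linearly independent.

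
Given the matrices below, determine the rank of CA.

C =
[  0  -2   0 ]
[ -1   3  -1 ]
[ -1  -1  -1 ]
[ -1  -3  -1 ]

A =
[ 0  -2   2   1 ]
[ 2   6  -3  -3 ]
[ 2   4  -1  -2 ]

First compute CA:
[[ -4, -12,   6,   6],
 [  4,  16, -10,  -8],
 [ -4,  -8,   2,   4],
 [ -8, -20,   8,  10]]
Now row reduce the product.
R2 ← R2 + R1: [0, 4, -4, -2]
R3 ← R3 − R1: [0, 4, -4, -2]
R4 ← R4 − (2)·R1: [0, 4, -4, -2]
R3 ← R3 − R2: [0, 0, 0, 0]
R4 ← R4 − R2: [0, 0, 0, 0]
2 nonzero rows, so rank(CA) = 2.

2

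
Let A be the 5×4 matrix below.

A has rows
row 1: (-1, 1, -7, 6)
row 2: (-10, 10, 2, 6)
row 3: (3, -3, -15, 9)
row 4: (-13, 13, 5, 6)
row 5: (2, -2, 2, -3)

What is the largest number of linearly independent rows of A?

2

Row reduce to echelon form.
R2 ← R2 − (10)·R1: [0, 0, 72, -54]
R3 ← R3 + (3)·R1: [0, 0, -36, 27]
R4 ← R4 − (13)·R1: [0, 0, 96, -72]
R5 ← R5 + (2)·R1: [0, 0, -12, 9]
R3 ← R3 + (1/2)·R2: [0, 0, 0, 0]
R4 ← R4 − (4/3)·R2: [0, 0, 0, 0]
R5 ← R5 + (1/6)·R2: [0, 0, 0, 0]
Echelon form has 2 nonzero rows, so rank(A) = 2.
The rank gives the maximum number of linearly independent rows: 2.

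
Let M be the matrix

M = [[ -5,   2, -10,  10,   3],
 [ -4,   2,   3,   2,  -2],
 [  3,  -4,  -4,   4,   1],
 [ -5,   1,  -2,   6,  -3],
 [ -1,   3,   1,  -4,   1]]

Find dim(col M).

Row reduce to echelon form.
R2 ← R2 − (4/5)·R1: [0, 2/5, 11, -6, -22/5]
R3 ← R3 + (3/5)·R1: [0, -14/5, -10, 10, 14/5]
R4 ← R4 − R1: [0, -1, 8, -4, -6]
R5 ← R5 − (1/5)·R1: [0, 13/5, 3, -6, 2/5]
R3 ← R3 + (7)·R2: [0, 0, 67, -32, -28]
R4 ← R4 + (5/2)·R2: [0, 0, 71/2, -19, -17]
R5 ← R5 − (13/2)·R2: [0, 0, -137/2, 33, 29]
R4 ← R4 − (71/134)·R3: [0, 0, 0, -137/67, -145/67]
R5 ← R5 + (137/134)·R3: [0, 0, 0, 19/67, 25/67]
R5 ← R5 + (19/137)·R4: [0, 0, 0, 0, 10/137]
Echelon form has 5 nonzero rows, so rank(M) = 5.
The column space has dimension equal to the rank: 5.

5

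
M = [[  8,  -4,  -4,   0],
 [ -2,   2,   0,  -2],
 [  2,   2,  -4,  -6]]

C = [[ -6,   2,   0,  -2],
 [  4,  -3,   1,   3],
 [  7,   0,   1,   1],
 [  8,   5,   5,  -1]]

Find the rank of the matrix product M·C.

First compute MC:
[[-92,  28,  -8, -32],
 [  4, -20,  -8,  12],
 [-80, -32, -32,   4]]
Now row reduce the product.
R2 ← R2 + (1/23)·R1: [0, -432/23, -192/23, 244/23]
R3 ← R3 − (20/23)·R1: [0, -1296/23, -576/23, 732/23]
R3 ← R3 − (3)·R2: [0, 0, 0, 0]
2 nonzero rows, so rank(MC) = 2.

2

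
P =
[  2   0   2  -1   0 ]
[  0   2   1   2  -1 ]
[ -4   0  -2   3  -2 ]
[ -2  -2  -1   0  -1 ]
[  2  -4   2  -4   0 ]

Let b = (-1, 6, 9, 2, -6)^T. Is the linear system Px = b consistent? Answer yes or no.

Row reduce the augmented matrix [P | b].
R3 ← R3 + (2)·R1: [0, 0, 2, 1, -2, 7]
R4 ← R4 + R1: [0, -2, 1, -1, -1, 1]
R5 ← R5 − R1: [0, -4, 0, -3, 0, -5]
R4 ← R4 + R2: [0, 0, 2, 1, -2, 7]
R5 ← R5 + (2)·R2: [0, 0, 2, 1, -2, 7]
R4 ← R4 − R3: [0, 0, 0, 0, 0, 0]
R5 ← R5 − R3: [0, 0, 0, 0, 0, 0]
The echelon form has 3 nonzero rows, and every pivot lies in the first 5 columns, so rank(P) = rank([P|b]) = 3.
The system is consistent.

yes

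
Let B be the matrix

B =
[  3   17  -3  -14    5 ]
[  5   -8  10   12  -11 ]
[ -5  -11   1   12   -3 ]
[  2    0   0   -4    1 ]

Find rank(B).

Row reduce to echelon form.
R2 ← R2 − (5/3)·R1: [0, -109/3, 15, 106/3, -58/3]
R3 ← R3 + (5/3)·R1: [0, 52/3, -4, -34/3, 16/3]
R4 ← R4 − (2/3)·R1: [0, -34/3, 2, 16/3, -7/3]
R3 ← R3 + (52/109)·R2: [0, 0, 344/109, 602/109, -424/109]
R4 ← R4 − (34/109)·R2: [0, 0, -292/109, -620/109, 403/109]
R4 ← R4 + (73/86)·R3: [0, 0, 0, -1, 17/43]
Echelon form has 4 nonzero rows, so rank(B) = 4.

4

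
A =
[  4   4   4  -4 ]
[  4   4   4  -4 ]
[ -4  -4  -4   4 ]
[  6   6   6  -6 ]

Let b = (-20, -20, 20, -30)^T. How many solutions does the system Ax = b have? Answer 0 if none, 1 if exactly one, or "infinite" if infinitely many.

infinite

Row reduce the augmented matrix [A | b].
R2 ← R2 − R1: [0, 0, 0, 0, 0]
R3 ← R3 + R1: [0, 0, 0, 0, 0]
R4 ← R4 − (3/2)·R1: [0, 0, 0, 0, 0]
The echelon form has 1 nonzero rows, and every pivot lies in the first 4 columns, so rank(A) = rank([A|b]) = 1.
The system is consistent.
rank = 1 < 4 unknowns, so there are infinitely many solutions.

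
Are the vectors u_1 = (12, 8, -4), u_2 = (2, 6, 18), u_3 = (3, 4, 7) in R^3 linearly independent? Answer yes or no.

no

Form the matrix with these vectors as rows and row reduce.
R2 ← R2 − (1/6)·R1: [0, 14/3, 56/3]
R3 ← R3 − (1/4)·R1: [0, 2, 8]
R3 ← R3 − (3/7)·R2: [0, 0, 0]
2 nonzero rows, so the 3 vectors span a space of dimension 2.
Since 2 < 3, the vectors are linearly dependent.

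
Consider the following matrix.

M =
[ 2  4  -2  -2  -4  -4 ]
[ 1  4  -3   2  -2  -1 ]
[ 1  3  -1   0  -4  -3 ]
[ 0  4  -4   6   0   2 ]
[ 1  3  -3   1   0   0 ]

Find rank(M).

Row reduce to echelon form.
R2 ← R2 − (1/2)·R1: [0, 2, -2, 3, 0, 1]
R3 ← R3 − (1/2)·R1: [0, 1, 0, 1, -2, -1]
R5 ← R5 − (1/2)·R1: [0, 1, -2, 2, 2, 2]
R3 ← R3 − (1/2)·R2: [0, 0, 1, -1/2, -2, -3/2]
R4 ← R4 − (2)·R2: [0, 0, 0, 0, 0, 0]
R5 ← R5 − (1/2)·R2: [0, 0, -1, 1/2, 2, 3/2]
R5 ← R5 + R3: [0, 0, 0, 0, 0, 0]
Echelon form has 3 nonzero rows, so rank(M) = 3.

3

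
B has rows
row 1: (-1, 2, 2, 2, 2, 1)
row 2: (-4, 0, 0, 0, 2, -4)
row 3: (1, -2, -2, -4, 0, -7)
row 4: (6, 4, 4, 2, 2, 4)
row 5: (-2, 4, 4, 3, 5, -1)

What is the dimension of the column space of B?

3

Row reduce to echelon form.
R2 ← R2 − (4)·R1: [0, -8, -8, -8, -6, -8]
R3 ← R3 + R1: [0, 0, 0, -2, 2, -6]
R4 ← R4 + (6)·R1: [0, 16, 16, 14, 14, 10]
R5 ← R5 − (2)·R1: [0, 0, 0, -1, 1, -3]
R4 ← R4 + (2)·R2: [0, 0, 0, -2, 2, -6]
R4 ← R4 − R3: [0, 0, 0, 0, 0, 0]
R5 ← R5 − (1/2)·R3: [0, 0, 0, 0, 0, 0]
Echelon form has 3 nonzero rows, so rank(B) = 3.
The column space has dimension equal to the rank: 3.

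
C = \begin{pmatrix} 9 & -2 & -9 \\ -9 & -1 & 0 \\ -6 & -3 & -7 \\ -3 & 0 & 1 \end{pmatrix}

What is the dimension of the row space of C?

Row reduce to echelon form.
R2 ← R2 + R1: [0, -3, -9]
R3 ← R3 + (2/3)·R1: [0, -13/3, -13]
R4 ← R4 + (1/3)·R1: [0, -2/3, -2]
R3 ← R3 − (13/9)·R2: [0, 0, 0]
R4 ← R4 − (2/9)·R2: [0, 0, 0]
Echelon form has 2 nonzero rows, so rank(C) = 2.
The row space has dimension equal to the rank: 2.

2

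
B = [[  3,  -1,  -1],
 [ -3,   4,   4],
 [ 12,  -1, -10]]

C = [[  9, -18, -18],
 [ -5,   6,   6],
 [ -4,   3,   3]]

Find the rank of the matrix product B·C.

First compute BC:
[[ 36, -63, -63],
 [-63,  90,  90],
 [153, -252, -252]]
Now row reduce the product.
R2 ← R2 + (7/4)·R1: [0, -81/4, -81/4]
R3 ← R3 − (17/4)·R1: [0, 63/4, 63/4]
R3 ← R3 + (7/9)·R2: [0, 0, 0]
2 nonzero rows, so rank(BC) = 2.

2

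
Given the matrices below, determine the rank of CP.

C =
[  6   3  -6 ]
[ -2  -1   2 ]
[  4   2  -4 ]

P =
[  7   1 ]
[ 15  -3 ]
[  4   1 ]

1

First compute CP:
[[ 63,  -9],
 [-21,   3],
 [ 42,  -6]]
Now row reduce the product.
R2 ← R2 + (1/3)·R1: [0, 0]
R3 ← R3 − (2/3)·R1: [0, 0]
1 nonzero row, so rank(CP) = 1.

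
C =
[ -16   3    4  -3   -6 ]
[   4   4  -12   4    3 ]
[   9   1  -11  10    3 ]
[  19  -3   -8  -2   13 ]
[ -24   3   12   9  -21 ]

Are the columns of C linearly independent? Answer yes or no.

no

Row reduce C to echelon form.
R2 ← R2 + (1/4)·R1: [0, 19/4, -11, 13/4, 3/2]
R3 ← R3 + (9/16)·R1: [0, 43/16, -35/4, 133/16, -3/8]
R4 ← R4 + (19/16)·R1: [0, 9/16, -13/4, -89/16, 47/8]
R5 ← R5 − (3/2)·R1: [0, -3/2, 6, 27/2, -12]
R3 ← R3 − (43/76)·R2: [0, 0, -48/19, 123/19, -93/76]
R4 ← R4 − (9/76)·R2: [0, 0, -37/19, -113/19, 433/76]
R5 ← R5 + (6/19)·R2: [0, 0, 48/19, 276/19, -219/19]
R4 ← R4 − (37/48)·R3: [0, 0, 0, -175/16, 425/64]
R5 ← R5 + R3: [0, 0, 0, 21, -51/4]
R5 ← R5 + (48/25)·R4: [0, 0, 0, 0, 0]
4 pivots among 5 columns.
Only 4 < 5 pivot columns, so the columns are linearly dependent.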